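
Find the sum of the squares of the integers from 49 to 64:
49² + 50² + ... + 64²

Use ∑_{k=1}^{n} k² = n(n+1)(2n+1)/6, then subtract the first 48 terms.
∑_{k=1}^{64} k² = 64×65×129/6 = 89440
∑_{k=1}^{48} k² = 48×49×97/6 = 38024
∑_{k=49}^{64} k² = 89440 - 38024 = 51416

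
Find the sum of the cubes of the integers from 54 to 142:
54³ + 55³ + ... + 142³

Use ∑_{k=1}^{n} k³ = [n(n+1)/2]², then subtract the first 53 terms.
∑_{k=1}^{142} k³ = [142×143/2]² = 10153² = 103083409
∑_{k=1}^{53} k³ = [53×54/2]² = 1431² = 2047761
∑_{k=54}^{142} k³ = 103083409 - 2047761 = 101035648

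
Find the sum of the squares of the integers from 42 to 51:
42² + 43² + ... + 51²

Use ∑_{k=1}^{n} k² = n(n+1)(2n+1)/6, then subtract the first 41 terms.
∑_{k=1}^{51} k² = 51×52×103/6 = 45526
∑_{k=1}^{41} k² = 41×42×83/6 = 23821
∑_{k=42}^{51} k² = 45526 - 23821 = 21705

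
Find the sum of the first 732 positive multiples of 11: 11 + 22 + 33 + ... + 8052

Factor out 11: = 11(1 + 2 + ... + 732) = 11 × n(n+1)/2
= 11 × 732×733/2
= 11 × 268278
= 2951058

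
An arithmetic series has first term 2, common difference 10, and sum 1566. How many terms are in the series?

Using S = n/2 × [2a + (n-1)d]
1566 = n/2 × [2(2) + (n-1)(10)]
1566 = n/2 × [4 + 10n - 10]
3132 = n × [-6 + 10n]
10n² + (-6)n - 3132 = 0
Discriminant: Δ = (-6)² - 4(10)(-3132) = 36 + 125280 = 125316
√Δ = 354
n = [-(-6) + √Δ] / (2·10) = (6 + 354) / 20 = 360 / 20 = 18
(The negative root is discarded since n must be a positive integer.)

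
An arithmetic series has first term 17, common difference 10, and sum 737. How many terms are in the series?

Using S = n/2 × [2a + (n-1)d]
737 = n/2 × [2(17) + (n-1)(10)]
737 = n/2 × [34 + 10n - 10]
1474 = n × [24 + 10n]
10n² + (24)n - 1474 = 0
Discriminant: Δ = (24)² - 4(10)(-1474) = 576 + 58960 = 59536
√Δ = 244
n = [-(24) + √Δ] / (2·10) = (-24 + 244) / 20 = 220 / 20 = 11
(The negative root is discarded since n must be a positive integer.)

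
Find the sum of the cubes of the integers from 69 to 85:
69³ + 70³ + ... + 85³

Use ∑_{k=1}^{n} k³ = [n(n+1)/2]², then subtract the first 68 terms.
∑_{k=1}^{85} k³ = [85×86/2]² = 3655² = 13359025
∑_{k=1}^{68} k³ = [68×69/2]² = 2346² = 5503716
∑_{k=69}^{85} k³ = 13359025 - 5503716 = 7855309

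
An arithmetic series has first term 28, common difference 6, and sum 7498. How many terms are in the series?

Using S = n/2 × [2a + (n-1)d]
7498 = n/2 × [2(28) + (n-1)(6)]
7498 = n/2 × [56 + 6n - 6]
14996 = n × [50 + 6n]
6n² + (50)n - 14996 = 0
Discriminant: Δ = (50)² - 4(6)(-14996) = 2500 + 359904 = 362404
√Δ = 602
n = [-(50) + √Δ] / (2·6) = (-50 + 602) / 12 = 552 / 12 = 46
(The negative root is discarded since n must be a positive integer.)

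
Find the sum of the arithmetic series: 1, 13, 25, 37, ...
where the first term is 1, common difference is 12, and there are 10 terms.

Sₙ = n/2 × (first + last)
Last term = a + (n-1)d = 1 + (10-1)×12 = 109
S_10 = 10/2 × (1 + 109)
S_10 = 10/2 × 110 = 550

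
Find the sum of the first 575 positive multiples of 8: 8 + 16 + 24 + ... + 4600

Factor out 8: = 8(1 + 2 + ... + 575) = 8 × n(n+1)/2
= 8 × 575×576/2
= 8 × 165600
= 1324800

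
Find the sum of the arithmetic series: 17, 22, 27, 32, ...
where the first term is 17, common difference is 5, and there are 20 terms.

Sₙ = n/2 × (first + last)
Last term = a + (n-1)d = 17 + (20-1)×5 = 112
S_20 = 20/2 × (17 + 112)
S_20 = 20/2 × 129 = 1290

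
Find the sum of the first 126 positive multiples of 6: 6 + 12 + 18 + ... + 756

Factor out 6: = 6(1 + 2 + ... + 126) = 6 × n(n+1)/2
= 6 × 126×127/2
= 6 × 8001
= 48006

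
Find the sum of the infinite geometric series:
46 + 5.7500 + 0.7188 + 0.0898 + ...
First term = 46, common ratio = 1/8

For |r| < 1, S = a / (1 - r)
S = 46 / (1 - (1/8))
S = 46 / (7/8)
S = 368/7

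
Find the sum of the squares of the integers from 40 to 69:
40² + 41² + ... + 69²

Use ∑_{k=1}^{n} k² = n(n+1)(2n+1)/6, then subtract the first 39 terms.
∑_{k=1}^{69} k² = 69×70×139/6 = 111895
∑_{k=1}^{39} k² = 39×40×79/6 = 20540
∑_{k=40}^{69} k² = 111895 - 20540 = 91355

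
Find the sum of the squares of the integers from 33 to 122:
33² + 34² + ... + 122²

Use ∑_{k=1}^{n} k² = n(n+1)(2n+1)/6, then subtract the first 32 terms.
∑_{k=1}^{122} k² = 122×123×245/6 = 612745
∑_{k=1}^{32} k² = 32×33×65/6 = 11440
∑_{k=33}^{122} k² = 612745 - 11440 = 601305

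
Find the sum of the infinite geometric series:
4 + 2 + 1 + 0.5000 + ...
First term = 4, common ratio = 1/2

For |r| < 1, S = a / (1 - r)
S = 4 / (1 - (1/2))
S = 4 / (1/2)
S = 8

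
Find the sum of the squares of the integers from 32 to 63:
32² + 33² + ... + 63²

Use ∑_{k=1}^{n} k² = n(n+1)(2n+1)/6, then subtract the first 31 terms.
∑_{k=1}^{63} k² = 63×64×127/6 = 85344
∑_{k=1}^{31} k² = 31×32×63/6 = 10416
∑_{k=32}^{63} k² = 85344 - 10416 = 74928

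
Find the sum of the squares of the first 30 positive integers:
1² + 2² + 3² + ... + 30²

Formula: ∑k² = n(n+1)(2n+1)/6
= 30×31×61/6
= 56730/6
= 9455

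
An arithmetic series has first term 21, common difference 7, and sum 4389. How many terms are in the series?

Using S = n/2 × [2a + (n-1)d]
4389 = n/2 × [2(21) + (n-1)(7)]
4389 = n/2 × [42 + 7n - 7]
8778 = n × [35 + 7n]
7n² + (35)n - 8778 = 0
Discriminant: Δ = (35)² - 4(7)(-8778) = 1225 + 245784 = 247009
√Δ = 497
n = [-(35) + √Δ] / (2·7) = (-35 + 497) / 14 = 462 / 14 = 33
(The negative root is discarded since n must be a positive integer.)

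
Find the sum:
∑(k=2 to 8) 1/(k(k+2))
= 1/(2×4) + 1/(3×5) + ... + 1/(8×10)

Partial fractions: 1/(k(k+2)) = (1/2)[1/k - 1/(k+2)]
Telescoping leaves the first two and last two terms:
= (1/2)[1/2 + 1/3 - 1/9 - 1/10]
= 14/45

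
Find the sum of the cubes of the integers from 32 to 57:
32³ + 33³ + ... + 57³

Use ∑_{k=1}^{n} k³ = [n(n+1)/2]², then subtract the first 31 terms.
∑_{k=1}^{57} k³ = [57×58/2]² = 1653² = 2732409
∑_{k=1}^{31} k³ = [31×32/2]² = 496² = 246016
∑_{k=32}^{57} k³ = 2732409 - 246016 = 2486393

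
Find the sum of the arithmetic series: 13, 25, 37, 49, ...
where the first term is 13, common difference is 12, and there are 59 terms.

Sₙ = n/2 × (first + last)
Last term = a + (n-1)d = 13 + (59-1)×12 = 709
S_59 = 59/2 × (13 + 709)
S_59 = 59/2 × 722 = 21299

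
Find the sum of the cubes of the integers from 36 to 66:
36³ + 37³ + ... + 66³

Use ∑_{k=1}^{n} k³ = [n(n+1)/2]², then subtract the first 35 terms.
∑_{k=1}^{66} k³ = [66×67/2]² = 2211² = 4888521
∑_{k=1}^{35} k³ = [35×36/2]² = 630² = 396900
∑_{k=36}^{66} k³ = 4888521 - 396900 = 4491621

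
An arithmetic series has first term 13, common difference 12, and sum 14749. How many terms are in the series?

Using S = n/2 × [2a + (n-1)d]
14749 = n/2 × [2(13) + (n-1)(12)]
14749 = n/2 × [26 + 12n - 12]
29498 = n × [14 + 12n]
12n² + (14)n - 29498 = 0
Discriminant: Δ = (14)² - 4(12)(-29498) = 196 + 1415904 = 1416100
√Δ = 1190
n = [-(14) + √Δ] / (2·12) = (-14 + 1190) / 24 = 1176 / 24 = 49
(The negative root is discarded since n must be a positive integer.)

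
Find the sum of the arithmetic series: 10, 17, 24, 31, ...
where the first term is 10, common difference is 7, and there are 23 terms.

Sₙ = n/2 × (first + last)
Last term = a + (n-1)d = 10 + (23-1)×7 = 164
S_23 = 23/2 × (10 + 164)
S_23 = 23/2 × 174 = 2001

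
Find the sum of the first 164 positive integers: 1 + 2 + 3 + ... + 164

Formula: ∑k = n(n+1)/2
= 164×165/2
= 27060/2
= 13530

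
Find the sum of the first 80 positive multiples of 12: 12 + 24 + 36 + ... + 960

Factor out 12: = 12(1 + 2 + ... + 80) = 12 × n(n+1)/2
= 12 × 80×81/2
= 12 × 3240
= 38880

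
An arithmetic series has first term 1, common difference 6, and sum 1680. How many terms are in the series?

Using S = n/2 × [2a + (n-1)d]
1680 = n/2 × [2(1) + (n-1)(6)]
1680 = n/2 × [2 + 6n - 6]
3360 = n × [-4 + 6n]
6n² + (-4)n - 3360 = 0
Discriminant: Δ = (-4)² - 4(6)(-3360) = 16 + 80640 = 80656
√Δ = 284
n = [-(-4) + √Δ] / (2·6) = (4 + 284) / 12 = 288 / 12 = 24
(The negative root is discarded since n must be a positive integer.)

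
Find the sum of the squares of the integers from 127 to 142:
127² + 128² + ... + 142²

Use ∑_{k=1}^{n} k² = n(n+1)(2n+1)/6, then subtract the first 126 terms.
∑_{k=1}^{142} k² = 142×143×285/6 = 964535
∑_{k=1}^{126} k² = 126×127×253/6 = 674751
∑_{k=127}^{142} k² = 964535 - 674751 = 289784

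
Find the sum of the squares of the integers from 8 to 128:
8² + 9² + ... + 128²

Use ∑_{k=1}^{n} k² = n(n+1)(2n+1)/6, then subtract the first 7 terms.
∑_{k=1}^{128} k² = 128×129×257/6 = 707264
∑_{k=1}^{7} k² = 7×8×15/6 = 140
∑_{k=8}^{128} k² = 707264 - 140 = 707124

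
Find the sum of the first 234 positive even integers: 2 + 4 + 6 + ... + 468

Sum of first n even numbers = n(n+1)
= 234×235
= 54990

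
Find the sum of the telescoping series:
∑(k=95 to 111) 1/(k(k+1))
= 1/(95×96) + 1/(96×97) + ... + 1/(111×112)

Partial fractions: 1/(k(k+1)) = 1/k - 1/(k+1)
The series telescopes:
= (1/95 - 1/96) + (1/96 - 1/97) + ... + (1/111 - 1/112)
= 1/95 - 1/112
= 17/10640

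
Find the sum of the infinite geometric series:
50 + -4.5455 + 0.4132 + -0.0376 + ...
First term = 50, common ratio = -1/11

For |r| < 1, S = a / (1 - r)
S = 50 / (1 - (-1/11))
S = 50 / (12/11)
S = 275/6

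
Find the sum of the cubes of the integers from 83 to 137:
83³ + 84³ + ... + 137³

Use ∑_{k=1}^{n} k³ = [n(n+1)/2]², then subtract the first 82 terms.
∑_{k=1}^{137} k³ = [137×138/2]² = 9453² = 89359209
∑_{k=1}^{82} k³ = [82×83/2]² = 3403² = 11580409
∑_{k=83}^{137} k³ = 89359209 - 11580409 = 77778800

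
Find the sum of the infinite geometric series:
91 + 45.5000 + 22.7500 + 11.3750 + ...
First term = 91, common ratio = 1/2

For |r| < 1, S = a / (1 - r)
S = 91 / (1 - (1/2))
S = 91 / (1/2)
S = 182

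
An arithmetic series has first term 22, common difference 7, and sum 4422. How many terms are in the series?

Using S = n/2 × [2a + (n-1)d]
4422 = n/2 × [2(22) + (n-1)(7)]
4422 = n/2 × [44 + 7n - 7]
8844 = n × [37 + 7n]
7n² + (37)n - 8844 = 0
Discriminant: Δ = (37)² - 4(7)(-8844) = 1369 + 247632 = 249001
√Δ = 499
n = [-(37) + √Δ] / (2·7) = (-37 + 499) / 14 = 462 / 14 = 33
(The negative root is discarded since n must be a positive integer.)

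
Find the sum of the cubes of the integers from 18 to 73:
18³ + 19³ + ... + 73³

Use ∑_{k=1}^{n} k³ = [n(n+1)/2]², then subtract the first 17 terms.
∑_{k=1}^{73} k³ = [73×74/2]² = 2701² = 7295401
∑_{k=1}^{17} k³ = [17×18/2]² = 153² = 23409
∑_{k=18}^{73} k³ = 7295401 - 23409 = 7271992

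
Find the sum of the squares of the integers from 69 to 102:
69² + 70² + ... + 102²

Use ∑_{k=1}^{n} k² = n(n+1)(2n+1)/6, then subtract the first 68 terms.
∑_{k=1}^{102} k² = 102×103×205/6 = 358955
∑_{k=1}^{68} k² = 68×69×137/6 = 107134
∑_{k=69}^{102} k² = 358955 - 107134 = 251821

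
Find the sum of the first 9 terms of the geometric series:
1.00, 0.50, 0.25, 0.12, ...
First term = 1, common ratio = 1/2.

Sₙ = a(1 - rⁿ) / (1 - r)
S_9 = 1(1 - (1/2)^9) / (1 - (1/2))
S_9 = 1(1 - (1/512)) / (1/2)
S_9 = 511/256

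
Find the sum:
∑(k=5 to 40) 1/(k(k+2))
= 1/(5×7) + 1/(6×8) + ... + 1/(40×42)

Partial fractions: 1/(k(k+2)) = (1/2)[1/k - 1/(k+2)]
Telescoping leaves the first two and last two terms:
= (1/2)[1/5 + 1/6 - 1/41 - 1/42]
= 457/2870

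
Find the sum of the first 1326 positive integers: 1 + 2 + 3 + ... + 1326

Formula: ∑k = n(n+1)/2
= 1326×1327/2
= 1759602/2
= 879801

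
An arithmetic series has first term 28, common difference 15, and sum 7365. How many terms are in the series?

Using S = n/2 × [2a + (n-1)d]
7365 = n/2 × [2(28) + (n-1)(15)]
7365 = n/2 × [56 + 15n - 15]
14730 = n × [41 + 15n]
15n² + (41)n - 14730 = 0
Discriminant: Δ = (41)² - 4(15)(-14730) = 1681 + 883800 = 885481
√Δ = 941
n = [-(41) + √Δ] / (2·15) = (-41 + 941) / 30 = 900 / 30 = 30
(The negative root is discarded since n must be a positive integer.)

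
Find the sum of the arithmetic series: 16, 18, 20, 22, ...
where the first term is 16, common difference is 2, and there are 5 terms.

Sₙ = n/2 × (first + last)
Last term = a + (n-1)d = 16 + (5-1)×2 = 24
S_5 = 5/2 × (16 + 24)
S_5 = 5/2 × 40 = 100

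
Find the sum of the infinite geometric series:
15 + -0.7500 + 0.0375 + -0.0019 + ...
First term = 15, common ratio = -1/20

For |r| < 1, S = a / (1 - r)
S = 15 / (1 - (-1/20))
S = 15 / (21/20)
S = 100/7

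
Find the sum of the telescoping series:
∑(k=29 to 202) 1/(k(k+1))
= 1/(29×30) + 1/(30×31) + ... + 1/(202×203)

Partial fractions: 1/(k(k+1)) = 1/k - 1/(k+1)
The series telescopes:
= (1/29 - 1/30) + (1/30 - 1/31) + ... + (1/202 - 1/203)
= 1/29 - 1/203
= 6/203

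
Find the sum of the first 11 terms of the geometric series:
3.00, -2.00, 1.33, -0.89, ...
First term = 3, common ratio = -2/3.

Sₙ = a(1 - rⁿ) / (1 - r)
S_11 = 3(1 - (-2/3)^11) / (1 - (-2/3))
S_11 = 3(1 - (-2048/177147)) / (5/3)
S_11 = 35839/19683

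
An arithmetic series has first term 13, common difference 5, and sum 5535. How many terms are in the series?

Using S = n/2 × [2a + (n-1)d]
5535 = n/2 × [2(13) + (n-1)(5)]
5535 = n/2 × [26 + 5n - 5]
11070 = n × [21 + 5n]
5n² + (21)n - 11070 = 0
Discriminant: Δ = (21)² - 4(5)(-11070) = 441 + 221400 = 221841
√Δ = 471
n = [-(21) + √Δ] / (2·5) = (-21 + 471) / 10 = 450 / 10 = 45
(The negative root is discarded since n must be a positive integer.)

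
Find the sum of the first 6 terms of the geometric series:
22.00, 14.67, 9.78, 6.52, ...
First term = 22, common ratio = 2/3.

Sₙ = a(1 - rⁿ) / (1 - r)
S_6 = 22(1 - (2/3)^6) / (1 - (2/3))
S_6 = 22(1 - (64/729)) / (1/3)
S_6 = 14630/243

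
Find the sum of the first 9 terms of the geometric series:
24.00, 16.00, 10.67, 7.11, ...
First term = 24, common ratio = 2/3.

Sₙ = a(1 - rⁿ) / (1 - r)
S_9 = 24(1 - (2/3)^9) / (1 - (2/3))
S_9 = 24(1 - (512/19683)) / (1/3)
S_9 = 153368/2187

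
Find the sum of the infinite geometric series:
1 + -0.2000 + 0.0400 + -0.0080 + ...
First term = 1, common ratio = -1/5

For |r| < 1, S = a / (1 - r)
S = 1 / (1 - (-1/5))
S = 1 / (6/5)
S = 5/6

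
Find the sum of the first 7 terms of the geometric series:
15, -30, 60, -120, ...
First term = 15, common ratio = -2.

Sₙ = a(1 - rⁿ) / (1 - r)
S_7 = 15(1 - (-2)^7) / (1 - (-2))
S_7 = 15(1 - (-128)) / (3)
S_7 = 645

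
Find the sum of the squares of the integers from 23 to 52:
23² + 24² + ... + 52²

Use ∑_{k=1}^{n} k² = n(n+1)(2n+1)/6, then subtract the first 22 terms.
∑_{k=1}^{52} k² = 52×53×105/6 = 48230
∑_{k=1}^{22} k² = 22×23×45/6 = 3795
∑_{k=23}^{52} k² = 48230 - 3795 = 44435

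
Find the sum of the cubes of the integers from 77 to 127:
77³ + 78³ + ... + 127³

Use ∑_{k=1}^{n} k³ = [n(n+1)/2]², then subtract the first 76 terms.
∑_{k=1}^{127} k³ = [127×128/2]² = 8128² = 66064384
∑_{k=1}^{76} k³ = [76×77/2]² = 2926² = 8561476
∑_{k=77}^{127} k³ = 66064384 - 8561476 = 57502908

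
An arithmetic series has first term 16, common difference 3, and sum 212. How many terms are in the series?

Using S = n/2 × [2a + (n-1)d]
212 = n/2 × [2(16) + (n-1)(3)]
212 = n/2 × [32 + 3n - 3]
424 = n × [29 + 3n]
3n² + (29)n - 424 = 0
Discriminant: Δ = (29)² - 4(3)(-424) = 841 + 5088 = 5929
√Δ = 77
n = [-(29) + √Δ] / (2·3) = (-29 + 77) / 6 = 48 / 6 = 8
(The negative root is discarded since n must be a positive integer.)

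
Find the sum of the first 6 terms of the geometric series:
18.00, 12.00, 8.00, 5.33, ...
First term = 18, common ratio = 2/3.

Sₙ = a(1 - rⁿ) / (1 - r)
S_6 = 18(1 - (2/3)^6) / (1 - (2/3))
S_6 = 18(1 - (64/729)) / (1/3)
S_6 = 1330/27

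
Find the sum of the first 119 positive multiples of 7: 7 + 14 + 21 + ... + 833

Factor out 7: = 7(1 + 2 + ... + 119) = 7 × n(n+1)/2
= 7 × 119×120/2
= 7 × 7140
= 49980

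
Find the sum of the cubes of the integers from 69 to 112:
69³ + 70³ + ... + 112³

Use ∑_{k=1}^{n} k³ = [n(n+1)/2]², then subtract the first 68 terms.
∑_{k=1}^{112} k³ = [112×113/2]² = 6328² = 40043584
∑_{k=1}^{68} k³ = [68×69/2]² = 2346² = 5503716
∑_{k=69}^{112} k³ = 40043584 - 5503716 = 34539868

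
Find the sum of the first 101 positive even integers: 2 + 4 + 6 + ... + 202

Sum of first n even numbers = n(n+1)
= 101×102
= 10302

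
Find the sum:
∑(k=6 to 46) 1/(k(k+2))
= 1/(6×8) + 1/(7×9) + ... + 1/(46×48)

Partial fractions: 1/(k(k+2)) = (1/2)[1/k - 1/(k+2)]
Telescoping leaves the first two and last two terms:
= (1/2)[1/6 + 1/7 - 1/47 - 1/48]
= 4223/31584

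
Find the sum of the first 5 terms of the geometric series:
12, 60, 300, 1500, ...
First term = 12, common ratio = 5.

Sₙ = a(1 - rⁿ) / (1 - r)
S_5 = 12(1 - 5^5) / (1 - 5)
S_5 = 12(1 - 3125) / (-4)
S_5 = 9372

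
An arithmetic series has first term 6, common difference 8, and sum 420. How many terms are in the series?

Using S = n/2 × [2a + (n-1)d]
420 = n/2 × [2(6) + (n-1)(8)]
420 = n/2 × [12 + 8n - 8]
840 = n × [4 + 8n]
8n² + (4)n - 840 = 0
Discriminant: Δ = (4)² - 4(8)(-840) = 16 + 26880 = 26896
√Δ = 164
n = [-(4) + √Δ] / (2·8) = (-4 + 164) / 16 = 160 / 16 = 10
(The negative root is discarded since n must be a positive integer.)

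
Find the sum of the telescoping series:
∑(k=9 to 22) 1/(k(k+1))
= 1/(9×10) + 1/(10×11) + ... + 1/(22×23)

Partial fractions: 1/(k(k+1)) = 1/k - 1/(k+1)
The series telescopes:
= (1/9 - 1/10) + (1/10 - 1/11) + ... + (1/22 - 1/23)
= 1/9 - 1/23
= 14/207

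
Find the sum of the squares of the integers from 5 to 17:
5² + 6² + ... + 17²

Use ∑_{k=1}^{n} k² = n(n+1)(2n+1)/6, then subtract the first 4 terms.
∑_{k=1}^{17} k² = 17×18×35/6 = 1785
∑_{k=1}^{4} k² = 4×5×9/6 = 30
∑_{k=5}^{17} k² = 1785 - 30 = 1755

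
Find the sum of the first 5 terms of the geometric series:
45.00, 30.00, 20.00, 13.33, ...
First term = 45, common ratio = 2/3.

Sₙ = a(1 - rⁿ) / (1 - r)
S_5 = 45(1 - (2/3)^5) / (1 - (2/3))
S_5 = 45(1 - (32/243)) / (1/3)
S_5 = 1055/9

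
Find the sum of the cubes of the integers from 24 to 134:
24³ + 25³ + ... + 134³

Use ∑_{k=1}^{n} k³ = [n(n+1)/2]², then subtract the first 23 terms.
∑_{k=1}^{134} k³ = [134×135/2]² = 9045² = 81812025
∑_{k=1}^{23} k³ = [23×24/2]² = 276² = 76176
∑_{k=24}^{134} k³ = 81812025 - 76176 = 81735849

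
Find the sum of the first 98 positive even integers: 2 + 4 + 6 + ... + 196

Sum of first n even numbers = n(n+1)
= 98×99
= 9702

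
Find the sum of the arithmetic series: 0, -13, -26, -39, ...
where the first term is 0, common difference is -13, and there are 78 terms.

Sₙ = n/2 × (first + last)
Last term = a + (n-1)d = 0 + (78-1)×(-13) = -1001
S_78 = 78/2 × (0 + (-1001))
S_78 = 78/2 × (-1001) = -39039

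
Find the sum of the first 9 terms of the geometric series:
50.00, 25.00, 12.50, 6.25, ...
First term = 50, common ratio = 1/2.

Sₙ = a(1 - rⁿ) / (1 - r)
S_9 = 50(1 - (1/2)^9) / (1 - (1/2))
S_9 = 50(1 - (1/512)) / (1/2)
S_9 = 12775/128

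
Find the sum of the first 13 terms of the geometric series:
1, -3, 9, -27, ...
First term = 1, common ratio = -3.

Sₙ = a(1 - rⁿ) / (1 - r)
S_13 = 1(1 - (-3)^13) / (1 - (-3))
S_13 = 1(1 - (-1594323)) / (4)
S_13 = 398581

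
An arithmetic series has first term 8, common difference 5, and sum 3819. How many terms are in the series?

Using S = n/2 × [2a + (n-1)d]
3819 = n/2 × [2(8) + (n-1)(5)]
3819 = n/2 × [16 + 5n - 5]
7638 = n × [11 + 5n]
5n² + (11)n - 7638 = 0
Discriminant: Δ = (11)² - 4(5)(-7638) = 121 + 152760 = 152881
√Δ = 391
n = [-(11) + √Δ] / (2·5) = (-11 + 391) / 10 = 380 / 10 = 38
(The negative root is discarded since n must be a positive integer.)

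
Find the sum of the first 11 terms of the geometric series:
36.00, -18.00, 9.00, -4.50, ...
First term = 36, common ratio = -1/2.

Sₙ = a(1 - rⁿ) / (1 - r)
S_11 = 36(1 - (-1/2)^11) / (1 - (-1/2))
S_11 = 36(1 - (-1/2048)) / (3/2)
S_11 = 6147/256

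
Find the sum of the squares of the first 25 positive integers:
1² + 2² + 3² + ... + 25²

Formula: ∑k² = n(n+1)(2n+1)/6
= 25×26×51/6
= 33150/6
= 5525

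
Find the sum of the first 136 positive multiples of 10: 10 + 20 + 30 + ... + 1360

Factor out 10: = 10(1 + 2 + ... + 136) = 10 × n(n+1)/2
= 10 × 136×137/2
= 10 × 9316
= 93160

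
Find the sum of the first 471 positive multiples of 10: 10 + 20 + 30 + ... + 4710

Factor out 10: = 10(1 + 2 + ... + 471) = 10 × n(n+1)/2
= 10 × 471×472/2
= 10 × 111156
= 1111560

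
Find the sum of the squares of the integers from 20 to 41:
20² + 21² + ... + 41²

Use ∑_{k=1}^{n} k² = n(n+1)(2n+1)/6, then subtract the first 19 terms.
∑_{k=1}^{41} k² = 41×42×83/6 = 23821
∑_{k=1}^{19} k² = 19×20×39/6 = 2470
∑_{k=20}^{41} k² = 23821 - 2470 = 21351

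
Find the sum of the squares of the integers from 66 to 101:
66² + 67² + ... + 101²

Use ∑_{k=1}^{n} k² = n(n+1)(2n+1)/6, then subtract the first 65 terms.
∑_{k=1}^{101} k² = 101×102×203/6 = 348551
∑_{k=1}^{65} k² = 65×66×131/6 = 93665
∑_{k=66}^{101} k² = 348551 - 93665 = 254886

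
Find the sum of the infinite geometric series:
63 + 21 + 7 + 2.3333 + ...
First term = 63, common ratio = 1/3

For |r| < 1, S = a / (1 - r)
S = 63 / (1 - (1/3))
S = 63 / (2/3)
S = 189/2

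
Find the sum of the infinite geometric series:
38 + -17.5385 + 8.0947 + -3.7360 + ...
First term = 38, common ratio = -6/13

For |r| < 1, S = a / (1 - r)
S = 38 / (1 - (-6/13))
S = 38 / (19/13)
S = 26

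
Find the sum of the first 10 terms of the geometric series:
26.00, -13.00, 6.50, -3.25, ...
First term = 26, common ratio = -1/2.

Sₙ = a(1 - rⁿ) / (1 - r)
S_10 = 26(1 - (-1/2)^10) / (1 - (-1/2))
S_10 = 26(1 - (1/1024)) / (3/2)
S_10 = 4433/256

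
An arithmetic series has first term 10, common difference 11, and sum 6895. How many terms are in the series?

Using S = n/2 × [2a + (n-1)d]
6895 = n/2 × [2(10) + (n-1)(11)]
6895 = n/2 × [20 + 11n - 11]
13790 = n × [9 + 11n]
11n² + (9)n - 13790 = 0
Discriminant: Δ = (9)² - 4(11)(-13790) = 81 + 606760 = 606841
√Δ = 779
n = [-(9) + √Δ] / (2·11) = (-9 + 779) / 22 = 770 / 22 = 35
(The negative root is discarded since n must be a positive integer.)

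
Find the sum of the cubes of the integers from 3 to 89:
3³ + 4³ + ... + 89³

Use ∑_{k=1}^{n} k³ = [n(n+1)/2]², then subtract the first 2 terms.
∑_{k=1}^{89} k³ = [89×90/2]² = 4005² = 16040025
∑_{k=1}^{2} k³ = [2×3/2]² = 3² = 9
∑_{k=3}^{89} k³ = 16040025 - 9 = 16040016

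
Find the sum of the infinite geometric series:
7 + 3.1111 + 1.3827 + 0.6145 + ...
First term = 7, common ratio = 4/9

For |r| < 1, S = a / (1 - r)
S = 7 / (1 - (4/9))
S = 7 / (5/9)
S = 63/5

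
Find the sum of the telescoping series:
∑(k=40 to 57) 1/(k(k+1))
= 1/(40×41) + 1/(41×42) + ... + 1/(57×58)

Partial fractions: 1/(k(k+1)) = 1/k - 1/(k+1)
The series telescopes:
= (1/40 - 1/41) + (1/41 - 1/42) + ... + (1/57 - 1/58)
= 1/40 - 1/58
= 9/1160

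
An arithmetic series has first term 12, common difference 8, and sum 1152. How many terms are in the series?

Using S = n/2 × [2a + (n-1)d]
1152 = n/2 × [2(12) + (n-1)(8)]
1152 = n/2 × [24 + 8n - 8]
2304 = n × [16 + 8n]
8n² + (16)n - 2304 = 0
Discriminant: Δ = (16)² - 4(8)(-2304) = 256 + 73728 = 73984
√Δ = 272
n = [-(16) + √Δ] / (2·8) = (-16 + 272) / 16 = 256 / 16 = 16
(The negative root is discarded since n must be a positive integer.)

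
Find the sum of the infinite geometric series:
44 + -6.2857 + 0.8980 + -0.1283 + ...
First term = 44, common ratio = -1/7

For |r| < 1, S = a / (1 - r)
S = 44 / (1 - (-1/7))
S = 44 / (8/7)
S = 77/2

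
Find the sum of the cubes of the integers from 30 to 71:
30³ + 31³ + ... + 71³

Use ∑_{k=1}^{n} k³ = [n(n+1)/2]², then subtract the first 29 terms.
∑_{k=1}^{71} k³ = [71×72/2]² = 2556² = 6533136
∑_{k=1}^{29} k³ = [29×30/2]² = 435² = 189225
∑_{k=30}^{71} k³ = 6533136 - 189225 = 6343911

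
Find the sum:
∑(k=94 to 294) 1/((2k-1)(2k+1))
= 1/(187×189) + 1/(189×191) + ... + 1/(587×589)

Partial fractions: 1/((2k-1)(2k+1)) = (1/2)[1/(2k-1) - 1/(2k+1)]
The series telescopes:
= (1/2)[1/187 - 1/589]
= 201/110143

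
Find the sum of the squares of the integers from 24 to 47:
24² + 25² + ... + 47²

Use ∑_{k=1}^{n} k² = n(n+1)(2n+1)/6, then subtract the first 23 terms.
∑_{k=1}^{47} k² = 47×48×95/6 = 35720
∑_{k=1}^{23} k² = 23×24×47/6 = 4324
∑_{k=24}^{47} k² = 35720 - 4324 = 31396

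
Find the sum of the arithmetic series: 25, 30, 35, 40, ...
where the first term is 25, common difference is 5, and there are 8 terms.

Sₙ = n/2 × (first + last)
Last term = a + (n-1)d = 25 + (8-1)×5 = 60
S_8 = 8/2 × (25 + 60)
S_8 = 8/2 × 85 = 340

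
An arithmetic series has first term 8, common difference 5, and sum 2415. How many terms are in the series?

Using S = n/2 × [2a + (n-1)d]
2415 = n/2 × [2(8) + (n-1)(5)]
2415 = n/2 × [16 + 5n - 5]
4830 = n × [11 + 5n]
5n² + (11)n - 4830 = 0
Discriminant: Δ = (11)² - 4(5)(-4830) = 121 + 96600 = 96721
√Δ = 311
n = [-(11) + √Δ] / (2·5) = (-11 + 311) / 10 = 300 / 10 = 30
(The negative root is discarded since n must be a positive integer.)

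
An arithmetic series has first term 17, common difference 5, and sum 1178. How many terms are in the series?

Using S = n/2 × [2a + (n-1)d]
1178 = n/2 × [2(17) + (n-1)(5)]
1178 = n/2 × [34 + 5n - 5]
2356 = n × [29 + 5n]
5n² + (29)n - 2356 = 0
Discriminant: Δ = (29)² - 4(5)(-2356) = 841 + 47120 = 47961
√Δ = 219
n = [-(29) + √Δ] / (2·5) = (-29 + 219) / 10 = 190 / 10 = 19
(The negative root is discarded since n must be a positive integer.)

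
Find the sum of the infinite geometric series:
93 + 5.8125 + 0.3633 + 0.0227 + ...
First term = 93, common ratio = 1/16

For |r| < 1, S = a / (1 - r)
S = 93 / (1 - (1/16))
S = 93 / (15/16)
S = 496/5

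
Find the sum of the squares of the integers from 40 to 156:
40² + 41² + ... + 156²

Use ∑_{k=1}^{n} k² = n(n+1)(2n+1)/6, then subtract the first 39 terms.
∑_{k=1}^{156} k² = 156×157×313/6 = 1277666
∑_{k=1}^{39} k² = 39×40×79/6 = 20540
∑_{k=40}^{156} k² = 1277666 - 20540 = 1257126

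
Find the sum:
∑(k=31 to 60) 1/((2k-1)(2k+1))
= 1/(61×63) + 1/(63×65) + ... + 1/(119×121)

Partial fractions: 1/((2k-1)(2k+1)) = (1/2)[1/(2k-1) - 1/(2k+1)]
The series telescopes:
= (1/2)[1/61 - 1/121]
= 30/7381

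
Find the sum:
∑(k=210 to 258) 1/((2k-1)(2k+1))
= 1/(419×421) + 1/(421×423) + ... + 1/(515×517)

Partial fractions: 1/((2k-1)(2k+1)) = (1/2)[1/(2k-1) - 1/(2k+1)]
The series telescopes:
= (1/2)[1/419 - 1/517]
= 49/216623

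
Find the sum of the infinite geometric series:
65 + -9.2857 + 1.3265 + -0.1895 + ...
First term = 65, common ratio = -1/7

For |r| < 1, S = a / (1 - r)
S = 65 / (1 - (-1/7))
S = 65 / (8/7)
S = 455/8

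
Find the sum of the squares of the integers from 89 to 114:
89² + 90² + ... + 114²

Use ∑_{k=1}^{n} k² = n(n+1)(2n+1)/6, then subtract the first 88 terms.
∑_{k=1}^{114} k² = 114×115×229/6 = 500365
∑_{k=1}^{88} k² = 88×89×177/6 = 231044
∑_{k=89}^{114} k² = 500365 - 231044 = 269321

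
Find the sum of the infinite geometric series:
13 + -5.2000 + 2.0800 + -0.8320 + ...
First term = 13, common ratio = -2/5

For |r| < 1, S = a / (1 - r)
S = 13 / (1 - (-2/5))
S = 13 / (7/5)
S = 65/7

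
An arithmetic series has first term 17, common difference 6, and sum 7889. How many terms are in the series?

Using S = n/2 × [2a + (n-1)d]
7889 = n/2 × [2(17) + (n-1)(6)]
7889 = n/2 × [34 + 6n - 6]
15778 = n × [28 + 6n]
6n² + (28)n - 15778 = 0
Discriminant: Δ = (28)² - 4(6)(-15778) = 784 + 378672 = 379456
√Δ = 616
n = [-(28) + √Δ] / (2·6) = (-28 + 616) / 12 = 588 / 12 = 49
(The negative root is discarded since n must be a positive integer.)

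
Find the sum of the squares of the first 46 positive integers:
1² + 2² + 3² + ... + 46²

Formula: ∑k² = n(n+1)(2n+1)/6
= 46×47×93/6
= 201066/6
= 33511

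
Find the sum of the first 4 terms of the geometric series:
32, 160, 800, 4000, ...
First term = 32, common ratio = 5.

Sₙ = a(1 - rⁿ) / (1 - r)
S_4 = 32(1 - 5^4) / (1 - 5)
S_4 = 32(1 - 625) / (-4)
S_4 = 4992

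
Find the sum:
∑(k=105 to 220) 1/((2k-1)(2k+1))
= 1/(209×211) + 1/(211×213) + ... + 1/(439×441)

Partial fractions: 1/((2k-1)(2k+1)) = (1/2)[1/(2k-1) - 1/(2k+1)]
The series telescopes:
= (1/2)[1/209 - 1/441]
= 116/92169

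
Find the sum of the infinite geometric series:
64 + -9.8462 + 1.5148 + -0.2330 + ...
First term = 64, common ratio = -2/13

For |r| < 1, S = a / (1 - r)
S = 64 / (1 - (-2/13))
S = 64 / (15/13)
S = 832/15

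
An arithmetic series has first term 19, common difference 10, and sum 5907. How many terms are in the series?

Using S = n/2 × [2a + (n-1)d]
5907 = n/2 × [2(19) + (n-1)(10)]
5907 = n/2 × [38 + 10n - 10]
11814 = n × [28 + 10n]
10n² + (28)n - 11814 = 0
Discriminant: Δ = (28)² - 4(10)(-11814) = 784 + 472560 = 473344
√Δ = 688
n = [-(28) + √Δ] / (2·10) = (-28 + 688) / 20 = 660 / 20 = 33
(The negative root is discarded since n must be a positive integer.)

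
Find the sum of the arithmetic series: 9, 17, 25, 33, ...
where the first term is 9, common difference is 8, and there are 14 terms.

Sₙ = n/2 × (first + last)
Last term = a + (n-1)d = 9 + (14-1)×8 = 113
S_14 = 14/2 × (9 + 113)
S_14 = 14/2 × 122 = 854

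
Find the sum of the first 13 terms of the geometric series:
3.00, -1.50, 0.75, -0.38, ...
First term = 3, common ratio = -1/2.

Sₙ = a(1 - rⁿ) / (1 - r)
S_13 = 3(1 - (-1/2)^13) / (1 - (-1/2))
S_13 = 3(1 - (-1/8192)) / (3/2)
S_13 = 8193/4096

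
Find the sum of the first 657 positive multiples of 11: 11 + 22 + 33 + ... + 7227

Factor out 11: = 11(1 + 2 + ... + 657) = 11 × n(n+1)/2
= 11 × 657×658/2
= 11 × 216153
= 2377683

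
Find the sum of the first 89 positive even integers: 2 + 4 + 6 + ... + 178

Sum of first n even numbers = n(n+1)
= 89×90
= 8010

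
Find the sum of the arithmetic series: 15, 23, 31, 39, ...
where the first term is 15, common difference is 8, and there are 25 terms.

Sₙ = n/2 × (first + last)
Last term = a + (n-1)d = 15 + (25-1)×8 = 207
S_25 = 25/2 × (15 + 207)
S_25 = 25/2 × 222 = 2775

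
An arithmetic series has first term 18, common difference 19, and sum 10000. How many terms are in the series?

Using S = n/2 × [2a + (n-1)d]
10000 = n/2 × [2(18) + (n-1)(19)]
10000 = n/2 × [36 + 19n - 19]
20000 = n × [17 + 19n]
19n² + (17)n - 20000 = 0
Discriminant: Δ = (17)² - 4(19)(-20000) = 289 + 1520000 = 1520289
√Δ = 1233
n = [-(17) + √Δ] / (2·19) = (-17 + 1233) / 38 = 1216 / 38 = 32
(The negative root is discarded since n must be a positive integer.)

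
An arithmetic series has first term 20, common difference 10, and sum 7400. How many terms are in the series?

Using S = n/2 × [2a + (n-1)d]
7400 = n/2 × [2(20) + (n-1)(10)]
7400 = n/2 × [40 + 10n - 10]
14800 = n × [30 + 10n]
10n² + (30)n - 14800 = 0
Discriminant: Δ = (30)² - 4(10)(-14800) = 900 + 592000 = 592900
√Δ = 770
n = [-(30) + √Δ] / (2·10) = (-30 + 770) / 20 = 740 / 20 = 37
(The negative root is discarded since n must be a positive integer.)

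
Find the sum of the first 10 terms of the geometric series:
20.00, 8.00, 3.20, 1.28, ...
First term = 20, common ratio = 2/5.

Sₙ = a(1 - rⁿ) / (1 - r)
S_10 = 20(1 - (2/5)^10) / (1 - (2/5))
S_10 = 20(1 - (1024/9765625)) / (3/5)
S_10 = 13019468/390625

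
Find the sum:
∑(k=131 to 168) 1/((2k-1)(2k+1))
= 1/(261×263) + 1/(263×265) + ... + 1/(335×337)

Partial fractions: 1/((2k-1)(2k+1)) = (1/2)[1/(2k-1) - 1/(2k+1)]
The series telescopes:
= (1/2)[1/261 - 1/337]
= 38/87957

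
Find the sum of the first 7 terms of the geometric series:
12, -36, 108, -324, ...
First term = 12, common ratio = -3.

Sₙ = a(1 - rⁿ) / (1 - r)
S_7 = 12(1 - (-3)^7) / (1 - (-3))
S_7 = 12(1 - (-2187)) / (4)
S_7 = 6564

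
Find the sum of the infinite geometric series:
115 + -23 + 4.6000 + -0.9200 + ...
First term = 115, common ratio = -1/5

For |r| < 1, S = a / (1 - r)
S = 115 / (1 - (-1/5))
S = 115 / (6/5)
S = 575/6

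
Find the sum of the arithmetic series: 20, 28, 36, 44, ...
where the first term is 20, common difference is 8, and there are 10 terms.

Sₙ = n/2 × (first + last)
Last term = a + (n-1)d = 20 + (10-1)×8 = 92
S_10 = 10/2 × (20 + 92)
S_10 = 10/2 × 112 = 560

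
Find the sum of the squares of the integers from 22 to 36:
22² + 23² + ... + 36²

Use ∑_{k=1}^{n} k² = n(n+1)(2n+1)/6, then subtract the first 21 terms.
∑_{k=1}^{36} k² = 36×37×73/6 = 16206
∑_{k=1}^{21} k² = 21×22×43/6 = 3311
∑_{k=22}^{36} k² = 16206 - 3311 = 12895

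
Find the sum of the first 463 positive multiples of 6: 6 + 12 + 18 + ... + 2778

Factor out 6: = 6(1 + 2 + ... + 463) = 6 × n(n+1)/2
= 6 × 463×464/2
= 6 × 107416
= 644496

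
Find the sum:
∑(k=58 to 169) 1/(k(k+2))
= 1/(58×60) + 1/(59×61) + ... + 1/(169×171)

Partial fractions: 1/(k(k+2)) = (1/2)[1/k - 1/(k+2)]
Telescoping leaves the first two and last two terms:
= (1/2)[1/58 + 1/59 - 1/170 - 1/171]
= 279286/24869385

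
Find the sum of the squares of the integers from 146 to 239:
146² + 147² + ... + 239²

Use ∑_{k=1}^{n} k² = n(n+1)(2n+1)/6, then subtract the first 145 terms.
∑_{k=1}^{239} k² = 239×240×479/6 = 4579240
∑_{k=1}^{145} k² = 145×146×291/6 = 1026745
∑_{k=146}^{239} k² = 4579240 - 1026745 = 3552495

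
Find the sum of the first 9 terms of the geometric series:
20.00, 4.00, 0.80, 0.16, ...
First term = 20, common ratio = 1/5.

Sₙ = a(1 - rⁿ) / (1 - r)
S_9 = 20(1 - (1/5)^9) / (1 - (1/5))
S_9 = 20(1 - (1/1953125)) / (4/5)
S_9 = 1953124/78125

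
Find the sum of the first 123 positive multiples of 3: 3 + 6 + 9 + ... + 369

Factor out 3: = 3(1 + 2 + ... + 123) = 3 × n(n+1)/2
= 3 × 123×124/2
= 3 × 7626
= 22878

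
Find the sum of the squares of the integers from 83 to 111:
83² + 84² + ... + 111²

Use ∑_{k=1}^{n} k² = n(n+1)(2n+1)/6, then subtract the first 82 terms.
∑_{k=1}^{111} k² = 111×112×223/6 = 462056
∑_{k=1}^{82} k² = 82×83×165/6 = 187165
∑_{k=83}^{111} k² = 462056 - 187165 = 274891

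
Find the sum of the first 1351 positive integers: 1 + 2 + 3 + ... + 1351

Formula: ∑k = n(n+1)/2
= 1351×1352/2
= 1826552/2
= 913276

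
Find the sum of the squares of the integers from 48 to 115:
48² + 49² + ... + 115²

Use ∑_{k=1}^{n} k² = n(n+1)(2n+1)/6, then subtract the first 47 terms.
∑_{k=1}^{115} k² = 115×116×231/6 = 513590
∑_{k=1}^{47} k² = 47×48×95/6 = 35720
∑_{k=48}^{115} k² = 513590 - 35720 = 477870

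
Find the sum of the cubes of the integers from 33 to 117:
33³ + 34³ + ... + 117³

Use ∑_{k=1}^{n} k³ = [n(n+1)/2]², then subtract the first 32 terms.
∑_{k=1}^{117} k³ = [117×118/2]² = 6903² = 47651409
∑_{k=1}^{32} k³ = [32×33/2]² = 528² = 278784
∑_{k=33}^{117} k³ = 47651409 - 278784 = 47372625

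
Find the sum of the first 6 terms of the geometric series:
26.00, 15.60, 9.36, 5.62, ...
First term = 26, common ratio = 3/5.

Sₙ = a(1 - rⁿ) / (1 - r)
S_6 = 26(1 - (3/5)^6) / (1 - (3/5))
S_6 = 26(1 - (729/15625)) / (2/5)
S_6 = 193648/3125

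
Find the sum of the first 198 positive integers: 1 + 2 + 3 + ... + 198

Formula: ∑k = n(n+1)/2
= 198×199/2
= 39402/2
= 19701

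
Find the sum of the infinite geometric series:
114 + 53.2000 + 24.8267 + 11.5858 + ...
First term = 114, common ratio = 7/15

For |r| < 1, S = a / (1 - r)
S = 114 / (1 - (7/15))
S = 114 / (8/15)
S = 855/4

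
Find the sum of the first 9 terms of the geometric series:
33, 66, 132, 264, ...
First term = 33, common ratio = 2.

Sₙ = a(1 - rⁿ) / (1 - r)
S_9 = 33(1 - 2^9) / (1 - 2)
S_9 = 33(1 - 512) / (-1)
S_9 = 16863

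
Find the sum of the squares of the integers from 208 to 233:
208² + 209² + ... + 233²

Use ∑_{k=1}^{n} k² = n(n+1)(2n+1)/6, then subtract the first 207 terms.
∑_{k=1}^{233} k² = 233×234×467/6 = 4243629
∑_{k=1}^{207} k² = 207×208×415/6 = 2978040
∑_{k=208}^{233} k² = 4243629 - 2978040 = 1265589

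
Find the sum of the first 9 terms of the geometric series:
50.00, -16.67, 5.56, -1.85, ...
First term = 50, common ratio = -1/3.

Sₙ = a(1 - rⁿ) / (1 - r)
S_9 = 50(1 - (-1/3)^9) / (1 - (-1/3))
S_9 = 50(1 - (-1/19683)) / (4/3)
S_9 = 246050/6561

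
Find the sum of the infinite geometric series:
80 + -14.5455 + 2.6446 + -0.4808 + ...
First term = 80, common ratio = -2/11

For |r| < 1, S = a / (1 - r)
S = 80 / (1 - (-2/11))
S = 80 / (13/11)
S = 880/13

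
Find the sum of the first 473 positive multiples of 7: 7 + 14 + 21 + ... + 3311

Factor out 7: = 7(1 + 2 + ... + 473) = 7 × n(n+1)/2
= 7 × 473×474/2
= 7 × 112101
= 784707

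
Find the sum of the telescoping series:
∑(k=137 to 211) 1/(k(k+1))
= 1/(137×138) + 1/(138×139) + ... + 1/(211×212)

Partial fractions: 1/(k(k+1)) = 1/k - 1/(k+1)
The series telescopes:
= (1/137 - 1/138) + (1/138 - 1/139) + ... + (1/211 - 1/212)
= 1/137 - 1/212
= 75/29044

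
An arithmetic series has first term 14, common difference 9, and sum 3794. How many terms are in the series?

Using S = n/2 × [2a + (n-1)d]
3794 = n/2 × [2(14) + (n-1)(9)]
3794 = n/2 × [28 + 9n - 9]
7588 = n × [19 + 9n]
9n² + (19)n - 7588 = 0
Discriminant: Δ = (19)² - 4(9)(-7588) = 361 + 273168 = 273529
√Δ = 523
n = [-(19) + √Δ] / (2·9) = (-19 + 523) / 18 = 504 / 18 = 28
(The negative root is discarded since n must be a positive integer.)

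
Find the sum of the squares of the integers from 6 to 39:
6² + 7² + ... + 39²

Use ∑_{k=1}^{n} k² = n(n+1)(2n+1)/6, then subtract the first 5 terms.
∑_{k=1}^{39} k² = 39×40×79/6 = 20540
∑_{k=1}^{5} k² = 5×6×11/6 = 55
∑_{k=6}^{39} k² = 20540 - 55 = 20485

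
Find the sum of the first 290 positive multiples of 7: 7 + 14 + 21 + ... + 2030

Factor out 7: = 7(1 + 2 + ... + 290) = 7 × n(n+1)/2
= 7 × 290×291/2
= 7 × 42195
= 295365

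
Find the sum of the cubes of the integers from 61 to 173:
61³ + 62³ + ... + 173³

Use ∑_{k=1}^{n} k³ = [n(n+1)/2]², then subtract the first 60 terms.
∑_{k=1}^{173} k³ = [173×174/2]² = 15051² = 226532601
∑_{k=1}^{60} k³ = [60×61/2]² = 1830² = 3348900
∑_{k=61}^{173} k³ = 226532601 - 3348900 = 223183701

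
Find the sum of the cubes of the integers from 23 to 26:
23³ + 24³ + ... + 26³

Use ∑_{k=1}^{n} k³ = [n(n+1)/2]², then subtract the first 22 terms.
∑_{k=1}^{26} k³ = [26×27/2]² = 351² = 123201
∑_{k=1}^{22} k³ = [22×23/2]² = 253² = 64009
∑_{k=23}^{26} k³ = 123201 - 64009 = 59192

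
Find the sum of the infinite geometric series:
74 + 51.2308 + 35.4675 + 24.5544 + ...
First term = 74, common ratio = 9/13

For |r| < 1, S = a / (1 - r)
S = 74 / (1 - (9/13))
S = 74 / (4/13)
S = 481/2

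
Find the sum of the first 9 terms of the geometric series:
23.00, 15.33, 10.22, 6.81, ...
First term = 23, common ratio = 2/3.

Sₙ = a(1 - rⁿ) / (1 - r)
S_9 = 23(1 - (2/3)^9) / (1 - (2/3))
S_9 = 23(1 - (512/19683)) / (1/3)
S_9 = 440933/6561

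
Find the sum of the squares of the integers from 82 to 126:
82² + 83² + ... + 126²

Use ∑_{k=1}^{n} k² = n(n+1)(2n+1)/6, then subtract the first 81 terms.
∑_{k=1}^{126} k² = 126×127×253/6 = 674751
∑_{k=1}^{81} k² = 81×82×163/6 = 180441
∑_{k=82}^{126} k² = 674751 - 180441 = 494310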